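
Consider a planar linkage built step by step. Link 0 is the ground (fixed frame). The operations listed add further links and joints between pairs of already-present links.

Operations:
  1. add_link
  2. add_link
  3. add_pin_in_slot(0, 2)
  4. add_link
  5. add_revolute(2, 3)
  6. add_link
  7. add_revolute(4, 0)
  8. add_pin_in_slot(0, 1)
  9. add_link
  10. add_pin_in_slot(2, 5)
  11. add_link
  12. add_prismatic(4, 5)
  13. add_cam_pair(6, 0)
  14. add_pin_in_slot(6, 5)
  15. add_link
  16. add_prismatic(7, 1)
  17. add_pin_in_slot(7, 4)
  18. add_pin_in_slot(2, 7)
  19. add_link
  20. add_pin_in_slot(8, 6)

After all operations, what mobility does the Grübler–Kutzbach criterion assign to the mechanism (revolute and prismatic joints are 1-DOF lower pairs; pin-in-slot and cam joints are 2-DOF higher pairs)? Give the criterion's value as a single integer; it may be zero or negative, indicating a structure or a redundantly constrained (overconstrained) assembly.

M = 8

ground; <1,0,0>
#1 <2,0,0>
#2 <3,0,0>
PS:0↔2 J2 <3,0,1>
#3 <4,0,1>
R:2↔3 J1 <4,1,1>
#4 <5,1,1>
R:4↔0 J1 <5,2,1>
PS:0↔1 J2 <5,2,2>
#5 <6,2,2>
PS:2↔5 J2 <6,2,3>
#6 <7,2,3>
P:4↔5 J1 <7,3,3>
C:6↔0 J2 <7,3,4>
PS:6↔5 J2 <7,3,5>
#7 <8,3,5>
P:7↔1 J1 <8,4,5>
PS:7↔4 J2 <8,4,6>
PS:2↔7 J2 <8,4,7>
#8 <9,4,7>
PS:8↔6 J2 <9,4,8>
3×8 − 2×4 − 1×8 = 8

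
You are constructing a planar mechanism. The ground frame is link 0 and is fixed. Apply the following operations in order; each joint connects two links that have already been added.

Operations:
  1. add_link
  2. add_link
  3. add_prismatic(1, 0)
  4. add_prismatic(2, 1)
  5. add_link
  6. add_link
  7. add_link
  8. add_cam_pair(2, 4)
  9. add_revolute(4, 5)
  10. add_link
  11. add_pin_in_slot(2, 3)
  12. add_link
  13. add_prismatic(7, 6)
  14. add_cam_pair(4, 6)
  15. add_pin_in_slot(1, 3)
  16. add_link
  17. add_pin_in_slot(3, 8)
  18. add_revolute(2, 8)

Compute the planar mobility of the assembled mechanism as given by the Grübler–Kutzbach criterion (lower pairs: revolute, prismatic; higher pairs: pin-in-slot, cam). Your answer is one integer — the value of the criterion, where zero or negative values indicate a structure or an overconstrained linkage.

M = 9

(L,J1,J2)=(1,0,0); link0 fixed
link1: (2,0,0)
link2: (3,0,0)
P 1-0 [J1]: (3,1,0)
P 2-1 [J1]: (3,2,0)
link3: (4,2,0)
link4: (5,2,0)
link5: (6,2,0)
C 2-4 [J2]: (6,2,1)
R 4-5 [J1]: (6,3,1)
link6: (7,3,1)
PS 2-3 [J2]: (7,3,2)
link7: (8,3,2)
P 7-6 [J1]: (8,4,2)
C 4-6 [J2]: (8,4,3)
PS 1-3 [J2]: (8,4,4)
link8: (9,4,4)
PS 3-8 [J2]: (9,4,5)
R 2-8 [J1]: (9,5,5)
Grübler: 3·8 − 2·5 − 5 = 9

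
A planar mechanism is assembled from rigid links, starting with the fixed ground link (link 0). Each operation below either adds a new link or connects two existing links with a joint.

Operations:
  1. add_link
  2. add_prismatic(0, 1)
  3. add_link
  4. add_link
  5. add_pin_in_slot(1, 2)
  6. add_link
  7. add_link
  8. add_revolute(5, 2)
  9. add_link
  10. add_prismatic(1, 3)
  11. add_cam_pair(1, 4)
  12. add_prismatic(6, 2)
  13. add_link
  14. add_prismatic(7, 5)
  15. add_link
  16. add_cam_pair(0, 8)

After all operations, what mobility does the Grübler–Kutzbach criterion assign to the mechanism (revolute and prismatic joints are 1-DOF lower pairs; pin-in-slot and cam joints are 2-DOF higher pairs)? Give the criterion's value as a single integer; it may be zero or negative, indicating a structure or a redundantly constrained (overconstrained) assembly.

[1;0;0] (link 0 is ground)
L+ [2;0;0]
P(0,1)∈J1 [2;1;0]
L+ [3;1;0]
L+ [4;1;0]
PS(1,2)∈J2 [4;1;1]
L+ [5;1;1]
L+ [6;1;1]
R(5,2)∈J1 [6;2;1]
L+ [7;2;1]
P(1,3)∈J1 [7;3;1]
C(1,4)∈J2 [7;3;2]
P(6,2)∈J1 [7;4;2]
L+ [8;4;2]
P(7,5)∈J1 [8;5;2]
L+ [9;5;2]
C(0,8)∈J2 [9;5;3]
mobility = 24 − 10 − 3 = 11

M = 11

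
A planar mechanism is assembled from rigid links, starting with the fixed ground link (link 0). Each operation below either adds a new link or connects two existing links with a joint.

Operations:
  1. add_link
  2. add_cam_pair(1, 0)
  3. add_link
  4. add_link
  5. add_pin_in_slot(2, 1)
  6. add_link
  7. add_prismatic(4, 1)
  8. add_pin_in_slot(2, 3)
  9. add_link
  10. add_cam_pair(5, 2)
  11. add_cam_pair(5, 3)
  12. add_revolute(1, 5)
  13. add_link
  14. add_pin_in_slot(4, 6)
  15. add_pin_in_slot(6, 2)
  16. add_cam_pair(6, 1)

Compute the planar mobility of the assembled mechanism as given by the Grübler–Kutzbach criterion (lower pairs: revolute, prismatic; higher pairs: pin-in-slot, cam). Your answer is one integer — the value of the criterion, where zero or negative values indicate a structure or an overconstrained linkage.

(L,J1,J2)=(1,0,0); link0 fixed
link1: (2,0,0)
C 1-0 [J2]: (2,0,1)
link2: (3,0,1)
link3: (4,0,1)
PS 2-1 [J2]: (4,0,2)
link4: (5,0,2)
P 4-1 [J1]: (5,1,2)
PS 2-3 [J2]: (5,1,3)
link5: (6,1,3)
C 5-2 [J2]: (6,1,4)
C 5-3 [J2]: (6,1,5)
R 1-5 [J1]: (6,2,5)
link6: (7,2,5)
PS 4-6 [J2]: (7,2,6)
PS 6-2 [J2]: (7,2,7)
C 6-1 [J2]: (7,2,8)
Grübler: 3·6 − 2·2 − 8 = 6

M = 6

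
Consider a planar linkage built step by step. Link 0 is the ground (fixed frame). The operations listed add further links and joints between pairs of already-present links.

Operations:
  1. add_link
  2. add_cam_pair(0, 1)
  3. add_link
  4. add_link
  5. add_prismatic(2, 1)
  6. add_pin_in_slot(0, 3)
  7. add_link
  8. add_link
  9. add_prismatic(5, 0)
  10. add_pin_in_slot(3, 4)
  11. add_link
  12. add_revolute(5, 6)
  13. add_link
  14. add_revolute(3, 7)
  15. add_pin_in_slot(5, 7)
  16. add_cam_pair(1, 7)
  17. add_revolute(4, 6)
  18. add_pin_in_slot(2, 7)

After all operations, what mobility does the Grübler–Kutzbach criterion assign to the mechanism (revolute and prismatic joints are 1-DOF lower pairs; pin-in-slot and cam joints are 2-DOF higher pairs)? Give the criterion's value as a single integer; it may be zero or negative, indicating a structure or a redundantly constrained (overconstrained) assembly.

M = 5

link 0 = ground. State L|J1|J2 = 1|0|0
+link1  2|0|0
C(0,1) f=2→J2  2|0|1
+link2  3|0|1
+link3  4|0|1
P(2,1) f=1→J1  4|1|1
PS(0,3) f=2→J2  4|1|2
+link4  5|1|2
+link5  6|1|2
P(5,0) f=1→J1  6|2|2
PS(3,4) f=2→J2  6|2|3
+link6  7|2|3
R(5,6) f=1→J1  7|3|3
+link7  8|3|3
R(3,7) f=1→J1  8|4|3
PS(5,7) f=2→J2  8|4|4
C(1,7) f=2→J2  8|4|5
R(4,6) f=1→J1  8|5|5
PS(2,7) f=2→J2  8|5|6
M = 3(8−1)−2·5−6 = 21−10−6 = 5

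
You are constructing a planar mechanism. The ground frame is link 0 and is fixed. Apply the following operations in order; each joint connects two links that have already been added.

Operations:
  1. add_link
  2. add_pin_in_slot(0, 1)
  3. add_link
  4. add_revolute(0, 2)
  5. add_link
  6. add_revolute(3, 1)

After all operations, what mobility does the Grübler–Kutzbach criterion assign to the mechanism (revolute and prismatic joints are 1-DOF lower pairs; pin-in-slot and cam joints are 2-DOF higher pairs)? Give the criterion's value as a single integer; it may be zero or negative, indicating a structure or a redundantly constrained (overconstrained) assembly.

M = 4

link 0 = ground. State L|J1|J2 = 1|0|0
+link1  2|0|0
PS(0,1) f=2→J2  2|0|1
+link2  3|0|1
R(0,2) f=1→J1  3|1|1
+link3  4|1|1
R(3,1) f=1→J1  4|2|1
M = 3(4−1)−2·2−1 = 9−4−1 = 4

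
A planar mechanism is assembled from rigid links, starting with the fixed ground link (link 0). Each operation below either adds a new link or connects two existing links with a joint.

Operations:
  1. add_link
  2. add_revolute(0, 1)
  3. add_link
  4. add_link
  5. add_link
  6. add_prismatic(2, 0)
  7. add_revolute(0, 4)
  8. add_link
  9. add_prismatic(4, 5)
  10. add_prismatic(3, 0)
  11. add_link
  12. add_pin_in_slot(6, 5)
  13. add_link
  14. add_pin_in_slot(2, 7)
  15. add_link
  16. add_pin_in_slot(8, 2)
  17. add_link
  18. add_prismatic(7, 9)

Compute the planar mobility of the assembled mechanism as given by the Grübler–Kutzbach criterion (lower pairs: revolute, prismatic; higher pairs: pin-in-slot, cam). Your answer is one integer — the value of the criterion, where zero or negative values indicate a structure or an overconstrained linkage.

(L,J1,J2)=(1,0,0); link0 fixed
link1: (2,0,0)
R 0-1 [J1]: (2,1,0)
link2: (3,1,0)
link3: (4,1,0)
link4: (5,1,0)
P 2-0 [J1]: (5,2,0)
R 0-4 [J1]: (5,3,0)
link5: (6,3,0)
P 4-5 [J1]: (6,4,0)
P 3-0 [J1]: (6,5,0)
link6: (7,5,0)
PS 6-5 [J2]: (7,5,1)
link7: (8,5,1)
PS 2-7 [J2]: (8,5,2)
link8: (9,5,2)
PS 8-2 [J2]: (9,5,3)
link9: (10,5,3)
P 7-9 [J1]: (10,6,3)
Grübler: 3·9 − 2·6 − 3 = 12

M = 12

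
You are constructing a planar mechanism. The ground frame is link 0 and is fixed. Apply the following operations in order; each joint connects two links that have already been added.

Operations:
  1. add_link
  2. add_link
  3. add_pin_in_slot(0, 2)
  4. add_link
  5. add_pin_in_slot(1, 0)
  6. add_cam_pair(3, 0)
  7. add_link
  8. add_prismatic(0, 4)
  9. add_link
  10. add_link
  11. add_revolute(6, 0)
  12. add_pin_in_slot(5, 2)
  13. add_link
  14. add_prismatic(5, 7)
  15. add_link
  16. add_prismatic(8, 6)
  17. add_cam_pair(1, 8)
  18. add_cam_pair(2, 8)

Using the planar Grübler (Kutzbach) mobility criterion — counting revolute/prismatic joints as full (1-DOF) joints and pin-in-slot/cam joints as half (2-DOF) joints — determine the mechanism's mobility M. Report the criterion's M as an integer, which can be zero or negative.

M = 10

ground; <1,0,0>
#1 <2,0,0>
#2 <3,0,0>
PS:0↔2 J2 <3,0,1>
#3 <4,0,1>
PS:1↔0 J2 <4,0,2>
C:3↔0 J2 <4,0,3>
#4 <5,0,3>
P:0↔4 J1 <5,1,3>
#5 <6,1,3>
#6 <7,1,3>
R:6↔0 J1 <7,2,3>
PS:5↔2 J2 <7,2,4>
#7 <8,2,4>
P:5↔7 J1 <8,3,4>
#8 <9,3,4>
P:8↔6 J1 <9,4,4>
C:1↔8 J2 <9,4,5>
C:2↔8 J2 <9,4,6>
3×8 − 2×4 − 1×6 = 10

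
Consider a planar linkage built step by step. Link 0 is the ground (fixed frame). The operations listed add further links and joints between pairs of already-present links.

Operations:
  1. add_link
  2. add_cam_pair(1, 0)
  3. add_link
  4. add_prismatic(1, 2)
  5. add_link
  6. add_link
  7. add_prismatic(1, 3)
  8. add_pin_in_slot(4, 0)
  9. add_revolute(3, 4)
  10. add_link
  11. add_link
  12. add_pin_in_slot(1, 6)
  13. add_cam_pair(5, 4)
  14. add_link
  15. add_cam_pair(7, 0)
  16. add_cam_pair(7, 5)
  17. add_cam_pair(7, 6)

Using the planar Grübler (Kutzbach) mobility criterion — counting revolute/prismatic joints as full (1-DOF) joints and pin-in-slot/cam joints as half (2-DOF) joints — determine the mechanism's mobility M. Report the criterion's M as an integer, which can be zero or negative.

L=1 J1=0 J2=0
add link → L=2 J1=0 J2=0
C@1,0 dof=2 J2 → L=2 J1=0 J2=1
add link → L=3 J1=0 J2=1
P@1,2 dof=1 J1 → L=3 J1=1 J2=1
add link → L=4 J1=1 J2=1
add link → L=5 J1=1 J2=1
P@1,3 dof=1 J1 → L=5 J1=2 J2=1
PS@4,0 dof=2 J2 → L=5 J1=2 J2=2
R@3,4 dof=1 J1 → L=5 J1=3 J2=2
add link → L=6 J1=3 J2=2
add link → L=7 J1=3 J2=2
PS@1,6 dof=2 J2 → L=7 J1=3 J2=3
C@5,4 dof=2 J2 → L=7 J1=3 J2=4
add link → L=8 J1=3 J2=4
C@7,0 dof=2 J2 → L=8 J1=3 J2=5
C@7,5 dof=2 J2 → L=8 J1=3 J2=6
C@7,6 dof=2 J2 → L=8 J1=3 J2=7
M=3(L−1)−2J1−J2=3·7−2·3−7=8

M = 8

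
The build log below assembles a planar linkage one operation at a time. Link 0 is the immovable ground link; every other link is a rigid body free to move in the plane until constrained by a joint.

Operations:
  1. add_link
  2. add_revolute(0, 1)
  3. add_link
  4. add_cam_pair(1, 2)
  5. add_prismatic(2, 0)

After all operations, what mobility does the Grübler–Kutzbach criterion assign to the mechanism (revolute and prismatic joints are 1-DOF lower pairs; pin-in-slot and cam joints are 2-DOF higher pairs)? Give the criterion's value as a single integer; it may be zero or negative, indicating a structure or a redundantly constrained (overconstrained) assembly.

M = 1

ground; <1,0,0>
#1 <2,0,0>
R:0↔1 J1 <2,1,0>
#2 <3,1,0>
C:1↔2 J2 <3,1,1>
P:2↔0 J1 <3,2,1>
3×2 − 2×2 − 1×1 = 1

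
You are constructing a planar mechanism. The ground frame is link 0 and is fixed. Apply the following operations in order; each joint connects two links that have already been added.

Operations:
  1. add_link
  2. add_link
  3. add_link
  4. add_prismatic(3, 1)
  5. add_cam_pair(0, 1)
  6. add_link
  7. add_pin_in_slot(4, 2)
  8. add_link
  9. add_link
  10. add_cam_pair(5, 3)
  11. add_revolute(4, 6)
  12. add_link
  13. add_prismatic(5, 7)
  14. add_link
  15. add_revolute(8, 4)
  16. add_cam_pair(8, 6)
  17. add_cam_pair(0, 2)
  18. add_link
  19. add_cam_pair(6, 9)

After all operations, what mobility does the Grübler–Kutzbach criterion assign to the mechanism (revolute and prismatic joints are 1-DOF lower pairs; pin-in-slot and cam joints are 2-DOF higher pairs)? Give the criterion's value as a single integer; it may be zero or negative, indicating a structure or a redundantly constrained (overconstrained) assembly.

link 0 = ground. State L|J1|J2 = 1|0|0
+link1  2|0|0
+link2  3|0|0
+link3  4|0|0
P(3,1) f=1→J1  4|1|0
C(0,1) f=2→J2  4|1|1
+link4  5|1|1
PS(4,2) f=2→J2  5|1|2
+link5  6|1|2
+link6  7|1|2
C(5,3) f=2→J2  7|1|3
R(4,6) f=1→J1  7|2|3
+link7  8|2|3
P(5,7) f=1→J1  8|3|3
+link8  9|3|3
R(8,4) f=1→J1  9|4|3
C(8,6) f=2→J2  9|4|4
C(0,2) f=2→J2  9|4|5
+link9  10|4|5
C(6,9) f=2→J2  10|4|6
M = 3(10−1)−2·4−6 = 27−8−6 = 13

M = 13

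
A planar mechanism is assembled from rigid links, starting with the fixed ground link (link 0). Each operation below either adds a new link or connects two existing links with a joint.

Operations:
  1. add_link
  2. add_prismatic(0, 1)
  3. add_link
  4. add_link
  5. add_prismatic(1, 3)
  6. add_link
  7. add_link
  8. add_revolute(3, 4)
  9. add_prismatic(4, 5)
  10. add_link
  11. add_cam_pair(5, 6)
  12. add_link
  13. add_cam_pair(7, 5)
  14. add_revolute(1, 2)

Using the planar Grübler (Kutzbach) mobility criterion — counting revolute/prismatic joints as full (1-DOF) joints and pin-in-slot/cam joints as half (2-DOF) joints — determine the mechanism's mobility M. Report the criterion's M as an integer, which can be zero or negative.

M = 9

[1;0;0] (link 0 is ground)
L+ [2;0;0]
P(0,1)∈J1 [2;1;0]
L+ [3;1;0]
L+ [4;1;0]
P(1,3)∈J1 [4;2;0]
L+ [5;2;0]
L+ [6;2;0]
R(3,4)∈J1 [6;3;0]
P(4,5)∈J1 [6;4;0]
L+ [7;4;0]
C(5,6)∈J2 [7;4;1]
L+ [8;4;1]
C(7,5)∈J2 [8;4;2]
R(1,2)∈J1 [8;5;2]
mobility = 21 − 10 − 2 = 9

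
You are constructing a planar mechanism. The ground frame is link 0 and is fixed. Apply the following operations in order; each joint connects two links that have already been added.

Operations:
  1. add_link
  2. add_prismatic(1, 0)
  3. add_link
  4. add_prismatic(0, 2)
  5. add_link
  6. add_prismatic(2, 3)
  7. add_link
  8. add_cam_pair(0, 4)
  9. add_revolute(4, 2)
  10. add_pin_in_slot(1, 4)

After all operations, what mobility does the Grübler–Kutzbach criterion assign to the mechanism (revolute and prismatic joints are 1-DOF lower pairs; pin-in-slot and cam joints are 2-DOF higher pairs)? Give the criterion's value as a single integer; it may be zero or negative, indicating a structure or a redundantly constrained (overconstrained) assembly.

M = 2

[1;0;0] (link 0 is ground)
L+ [2;0;0]
P(1,0)∈J1 [2;1;0]
L+ [3;1;0]
P(0,2)∈J1 [3;2;0]
L+ [4;2;0]
P(2,3)∈J1 [4;3;0]
L+ [5;3;0]
C(0,4)∈J2 [5;3;1]
R(4,2)∈J1 [5;4;1]
PS(1,4)∈J2 [5;4;2]
mobility = 12 − 8 − 2 = 2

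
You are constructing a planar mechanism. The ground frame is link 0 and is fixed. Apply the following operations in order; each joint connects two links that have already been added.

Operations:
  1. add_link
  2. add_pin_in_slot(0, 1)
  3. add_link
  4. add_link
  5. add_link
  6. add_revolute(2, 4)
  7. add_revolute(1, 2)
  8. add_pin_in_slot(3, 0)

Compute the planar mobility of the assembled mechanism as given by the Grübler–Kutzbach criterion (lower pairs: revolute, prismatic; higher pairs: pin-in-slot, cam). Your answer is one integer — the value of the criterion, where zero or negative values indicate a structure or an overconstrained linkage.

[1;0;0] (link 0 is ground)
L+ [2;0;0]
PS(0,1)∈J2 [2;0;1]
L+ [3;0;1]
L+ [4;0;1]
L+ [5;0;1]
R(2,4)∈J1 [5;1;1]
R(1,2)∈J1 [5;2;1]
PS(3,0)∈J2 [5;2;2]
mobility = 12 − 4 − 2 = 6

M = 6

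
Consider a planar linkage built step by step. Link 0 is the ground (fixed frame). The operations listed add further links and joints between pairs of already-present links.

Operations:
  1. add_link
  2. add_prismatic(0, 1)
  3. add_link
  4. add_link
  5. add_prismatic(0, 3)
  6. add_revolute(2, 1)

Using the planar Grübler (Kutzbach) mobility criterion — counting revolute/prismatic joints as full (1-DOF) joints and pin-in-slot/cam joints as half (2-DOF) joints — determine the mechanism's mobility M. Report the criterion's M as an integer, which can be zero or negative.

ground; <1,0,0>
#1 <2,0,0>
P:0↔1 J1 <2,1,0>
#2 <3,1,0>
#3 <4,1,0>
P:0↔3 J1 <4,2,0>
R:2↔1 J1 <4,3,0>
3×3 − 2×3 − 1×0 = 3

M = 3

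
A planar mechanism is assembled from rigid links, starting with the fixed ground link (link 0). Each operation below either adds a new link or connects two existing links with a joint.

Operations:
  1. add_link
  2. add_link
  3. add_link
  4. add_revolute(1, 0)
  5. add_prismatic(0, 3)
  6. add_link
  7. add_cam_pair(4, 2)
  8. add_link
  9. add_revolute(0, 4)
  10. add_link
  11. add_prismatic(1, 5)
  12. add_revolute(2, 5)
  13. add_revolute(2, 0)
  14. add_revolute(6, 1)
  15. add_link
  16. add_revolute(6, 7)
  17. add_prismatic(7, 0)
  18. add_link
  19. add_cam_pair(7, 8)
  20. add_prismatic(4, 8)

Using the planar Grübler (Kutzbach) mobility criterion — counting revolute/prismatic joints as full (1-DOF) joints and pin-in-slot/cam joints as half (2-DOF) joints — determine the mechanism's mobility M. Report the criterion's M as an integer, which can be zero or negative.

M = 2

(L,J1,J2)=(1,0,0); link0 fixed
link1: (2,0,0)
link2: (3,0,0)
link3: (4,0,0)
R 1-0 [J1]: (4,1,0)
P 0-3 [J1]: (4,2,0)
link4: (5,2,0)
C 4-2 [J2]: (5,2,1)
link5: (6,2,1)
R 0-4 [J1]: (6,3,1)
link6: (7,3,1)
P 1-5 [J1]: (7,4,1)
R 2-5 [J1]: (7,5,1)
R 2-0 [J1]: (7,6,1)
R 6-1 [J1]: (7,7,1)
link7: (8,7,1)
R 6-7 [J1]: (8,8,1)
P 7-0 [J1]: (8,9,1)
link8: (9,9,1)
C 7-8 [J2]: (9,9,2)
P 4-8 [J1]: (9,10,2)
Grübler: 3·8 − 2·10 − 2 = 2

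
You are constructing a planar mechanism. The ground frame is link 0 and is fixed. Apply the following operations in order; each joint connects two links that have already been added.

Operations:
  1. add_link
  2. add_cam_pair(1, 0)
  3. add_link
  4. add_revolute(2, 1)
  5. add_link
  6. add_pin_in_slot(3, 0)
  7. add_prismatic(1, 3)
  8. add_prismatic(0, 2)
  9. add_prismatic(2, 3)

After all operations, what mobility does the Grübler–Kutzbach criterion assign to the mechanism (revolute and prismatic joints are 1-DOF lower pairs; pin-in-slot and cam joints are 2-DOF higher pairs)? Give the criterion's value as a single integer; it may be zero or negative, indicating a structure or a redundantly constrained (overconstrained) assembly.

(L,J1,J2)=(1,0,0); link0 fixed
link1: (2,0,0)
C 1-0 [J2]: (2,0,1)
link2: (3,0,1)
R 2-1 [J1]: (3,1,1)
link3: (4,1,1)
PS 3-0 [J2]: (4,1,2)
P 1-3 [J1]: (4,2,2)
P 0-2 [J1]: (4,3,2)
P 2-3 [J1]: (4,4,2)
Grübler: 3·3 − 2·4 − 2 = -1

M = -1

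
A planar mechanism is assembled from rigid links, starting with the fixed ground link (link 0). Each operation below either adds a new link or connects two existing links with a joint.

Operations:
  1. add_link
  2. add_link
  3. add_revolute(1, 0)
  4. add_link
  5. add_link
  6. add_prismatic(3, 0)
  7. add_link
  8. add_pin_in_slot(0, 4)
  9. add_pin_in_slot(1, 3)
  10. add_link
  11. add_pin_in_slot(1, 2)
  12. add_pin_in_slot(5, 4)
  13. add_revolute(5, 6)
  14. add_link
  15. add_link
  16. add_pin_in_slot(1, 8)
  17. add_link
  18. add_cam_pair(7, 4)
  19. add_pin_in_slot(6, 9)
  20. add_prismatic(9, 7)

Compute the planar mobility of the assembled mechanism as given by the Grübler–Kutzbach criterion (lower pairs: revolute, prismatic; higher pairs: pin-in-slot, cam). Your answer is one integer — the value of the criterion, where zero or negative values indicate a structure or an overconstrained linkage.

[1;0;0] (link 0 is ground)
L+ [2;0;0]
L+ [3;0;0]
R(1,0)∈J1 [3;1;0]
L+ [4;1;0]
L+ [5;1;0]
P(3,0)∈J1 [5;2;0]
L+ [6;2;0]
PS(0,4)∈J2 [6;2;1]
PS(1,3)∈J2 [6;2;2]
L+ [7;2;2]
PS(1,2)∈J2 [7;2;3]
PS(5,4)∈J2 [7;2;4]
R(5,6)∈J1 [7;3;4]
L+ [8;3;4]
L+ [9;3;4]
PS(1,8)∈J2 [9;3;5]
L+ [10;3;5]
C(7,4)∈J2 [10;3;6]
PS(6,9)∈J2 [10;3;7]
P(9,7)∈J1 [10;4;7]
mobility = 27 − 8 − 7 = 12

M = 12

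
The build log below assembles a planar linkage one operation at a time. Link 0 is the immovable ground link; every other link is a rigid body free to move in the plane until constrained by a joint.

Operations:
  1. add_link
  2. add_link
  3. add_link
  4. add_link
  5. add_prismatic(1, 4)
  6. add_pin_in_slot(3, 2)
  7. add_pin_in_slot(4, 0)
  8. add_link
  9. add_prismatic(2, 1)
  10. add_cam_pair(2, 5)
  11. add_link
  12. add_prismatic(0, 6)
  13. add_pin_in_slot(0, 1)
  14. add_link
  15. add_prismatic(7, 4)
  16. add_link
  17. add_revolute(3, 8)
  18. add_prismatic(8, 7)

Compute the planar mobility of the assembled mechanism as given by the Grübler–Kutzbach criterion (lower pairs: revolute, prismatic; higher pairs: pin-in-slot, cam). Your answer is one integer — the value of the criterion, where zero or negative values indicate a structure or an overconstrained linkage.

(L,J1,J2)=(1,0,0); link0 fixed
link1: (2,0,0)
link2: (3,0,0)
link3: (4,0,0)
link4: (5,0,0)
P 1-4 [J1]: (5,1,0)
PS 3-2 [J2]: (5,1,1)
PS 4-0 [J2]: (5,1,2)
link5: (6,1,2)
P 2-1 [J1]: (6,2,2)
C 2-5 [J2]: (6,2,3)
link6: (7,2,3)
P 0-6 [J1]: (7,3,3)
PS 0-1 [J2]: (7,3,4)
link7: (8,3,4)
P 7-4 [J1]: (8,4,4)
link8: (9,4,4)
R 3-8 [J1]: (9,5,4)
P 8-7 [J1]: (9,6,4)
Grübler: 3·8 − 2·6 − 4 = 8

M = 8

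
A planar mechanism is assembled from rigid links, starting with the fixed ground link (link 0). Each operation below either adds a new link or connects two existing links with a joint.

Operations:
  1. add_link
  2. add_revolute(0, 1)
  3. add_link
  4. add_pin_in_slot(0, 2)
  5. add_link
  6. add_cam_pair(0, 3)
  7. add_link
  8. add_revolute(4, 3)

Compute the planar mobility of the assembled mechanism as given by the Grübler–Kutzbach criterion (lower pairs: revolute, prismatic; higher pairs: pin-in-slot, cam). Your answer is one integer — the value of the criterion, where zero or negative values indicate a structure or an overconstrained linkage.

link 0 = ground. State L|J1|J2 = 1|0|0
+link1  2|0|0
R(0,1) f=1→J1  2|1|0
+link2  3|1|0
PS(0,2) f=2→J2  3|1|1
+link3  4|1|1
C(0,3) f=2→J2  4|1|2
+link4  5|1|2
R(4,3) f=1→J1  5|2|2
M = 3(5−1)−2·2−2 = 12−4−2 = 6

M = 6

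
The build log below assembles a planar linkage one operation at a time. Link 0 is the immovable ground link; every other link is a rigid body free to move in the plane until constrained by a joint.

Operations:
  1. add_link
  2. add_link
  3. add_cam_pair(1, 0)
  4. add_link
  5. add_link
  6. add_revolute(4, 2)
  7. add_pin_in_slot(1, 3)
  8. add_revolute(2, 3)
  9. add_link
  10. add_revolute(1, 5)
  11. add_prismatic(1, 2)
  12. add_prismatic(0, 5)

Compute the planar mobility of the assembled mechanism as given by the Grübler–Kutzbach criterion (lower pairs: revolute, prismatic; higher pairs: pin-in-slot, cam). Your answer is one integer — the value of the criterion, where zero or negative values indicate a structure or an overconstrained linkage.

[1;0;0] (link 0 is ground)
L+ [2;0;0]
L+ [3;0;0]
C(1,0)∈J2 [3;0;1]
L+ [4;0;1]
L+ [5;0;1]
R(4,2)∈J1 [5;1;1]
PS(1,3)∈J2 [5;1;2]
R(2,3)∈J1 [5;2;2]
L+ [6;2;2]
R(1,5)∈J1 [6;3;2]
P(1,2)∈J1 [6;4;2]
P(0,5)∈J1 [6;5;2]
mobility = 15 − 10 − 2 = 3

M = 3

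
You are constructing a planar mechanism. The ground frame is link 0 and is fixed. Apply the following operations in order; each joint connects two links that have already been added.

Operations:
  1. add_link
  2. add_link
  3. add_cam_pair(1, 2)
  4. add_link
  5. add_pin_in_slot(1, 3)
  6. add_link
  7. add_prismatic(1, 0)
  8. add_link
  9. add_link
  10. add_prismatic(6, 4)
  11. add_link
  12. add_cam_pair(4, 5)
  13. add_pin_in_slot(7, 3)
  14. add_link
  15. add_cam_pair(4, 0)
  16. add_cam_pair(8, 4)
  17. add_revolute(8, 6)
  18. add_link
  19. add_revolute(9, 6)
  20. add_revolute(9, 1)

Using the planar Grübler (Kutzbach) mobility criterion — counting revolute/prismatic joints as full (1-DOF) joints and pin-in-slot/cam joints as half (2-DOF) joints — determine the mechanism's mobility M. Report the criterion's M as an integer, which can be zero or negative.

M = 11

[1;0;0] (link 0 is ground)
L+ [2;0;0]
L+ [3;0;0]
C(1,2)∈J2 [3;0;1]
L+ [4;0;1]
PS(1,3)∈J2 [4;0;2]
L+ [5;0;2]
P(1,0)∈J1 [5;1;2]
L+ [6;1;2]
L+ [7;1;2]
P(6,4)∈J1 [7;2;2]
L+ [8;2;2]
C(4,5)∈J2 [8;2;3]
PS(7,3)∈J2 [8;2;4]
L+ [9;2;4]
C(4,0)∈J2 [9;2;5]
C(8,4)∈J2 [9;2;6]
R(8,6)∈J1 [9;3;6]
L+ [10;3;6]
R(9,6)∈J1 [10;4;6]
R(9,1)∈J1 [10;5;6]
mobility = 27 − 10 − 6 = 11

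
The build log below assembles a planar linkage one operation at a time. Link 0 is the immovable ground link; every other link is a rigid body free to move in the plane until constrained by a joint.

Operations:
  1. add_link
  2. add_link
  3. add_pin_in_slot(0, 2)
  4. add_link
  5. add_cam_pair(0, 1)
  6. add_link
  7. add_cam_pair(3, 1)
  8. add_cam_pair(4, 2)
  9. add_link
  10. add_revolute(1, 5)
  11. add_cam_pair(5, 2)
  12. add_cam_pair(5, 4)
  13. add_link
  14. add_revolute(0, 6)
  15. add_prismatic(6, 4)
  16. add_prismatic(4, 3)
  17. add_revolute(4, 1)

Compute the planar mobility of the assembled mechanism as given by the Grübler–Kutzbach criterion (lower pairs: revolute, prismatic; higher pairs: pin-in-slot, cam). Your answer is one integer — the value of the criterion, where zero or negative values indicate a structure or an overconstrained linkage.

link 0 = ground. State L|J1|J2 = 1|0|0
+link1  2|0|0
+link2  3|0|0
PS(0,2) f=2→J2  3|0|1
+link3  4|0|1
C(0,1) f=2→J2  4|0|2
+link4  5|0|2
C(3,1) f=2→J2  5|0|3
C(4,2) f=2→J2  5|0|4
+link5  6|0|4
R(1,5) f=1→J1  6|1|4
C(5,2) f=2→J2  6|1|5
C(5,4) f=2→J2  6|1|6
+link6  7|1|6
R(0,6) f=1→J1  7|2|6
P(6,4) f=1→J1  7|3|6
P(4,3) f=1→J1  7|4|6
R(4,1) f=1→J1  7|5|6
M = 3(7−1)−2·5−6 = 18−10−6 = 2

M = 2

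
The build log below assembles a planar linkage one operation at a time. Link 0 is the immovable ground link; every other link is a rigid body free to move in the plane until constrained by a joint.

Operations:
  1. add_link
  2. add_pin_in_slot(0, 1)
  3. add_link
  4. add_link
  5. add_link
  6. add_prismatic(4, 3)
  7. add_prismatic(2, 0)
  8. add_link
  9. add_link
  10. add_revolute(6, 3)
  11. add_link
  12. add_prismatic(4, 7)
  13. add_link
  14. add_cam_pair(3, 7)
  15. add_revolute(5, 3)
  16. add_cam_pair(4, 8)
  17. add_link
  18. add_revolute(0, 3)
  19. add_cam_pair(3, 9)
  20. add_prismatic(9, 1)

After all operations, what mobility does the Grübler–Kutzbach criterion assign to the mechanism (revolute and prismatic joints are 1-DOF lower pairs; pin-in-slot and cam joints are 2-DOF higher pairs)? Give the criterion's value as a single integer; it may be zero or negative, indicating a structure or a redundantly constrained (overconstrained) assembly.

M = 9

link 0 = ground. State L|J1|J2 = 1|0|0
+link1  2|0|0
PS(0,1) f=2→J2  2|0|1
+link2  3|0|1
+link3  4|0|1
+link4  5|0|1
P(4,3) f=1→J1  5|1|1
P(2,0) f=1→J1  5|2|1
+link5  6|2|1
+link6  7|2|1
R(6,3) f=1→J1  7|3|1
+link7  8|3|1
P(4,7) f=1→J1  8|4|1
+link8  9|4|1
C(3,7) f=2→J2  9|4|2
R(5,3) f=1→J1  9|5|2
C(4,8) f=2→J2  9|5|3
+link9  10|5|3
R(0,3) f=1→J1  10|6|3
C(3,9) f=2→J2  10|6|4
P(9,1) f=1→J1  10|7|4
M = 3(10−1)−2·7−4 = 27−14−4 = 9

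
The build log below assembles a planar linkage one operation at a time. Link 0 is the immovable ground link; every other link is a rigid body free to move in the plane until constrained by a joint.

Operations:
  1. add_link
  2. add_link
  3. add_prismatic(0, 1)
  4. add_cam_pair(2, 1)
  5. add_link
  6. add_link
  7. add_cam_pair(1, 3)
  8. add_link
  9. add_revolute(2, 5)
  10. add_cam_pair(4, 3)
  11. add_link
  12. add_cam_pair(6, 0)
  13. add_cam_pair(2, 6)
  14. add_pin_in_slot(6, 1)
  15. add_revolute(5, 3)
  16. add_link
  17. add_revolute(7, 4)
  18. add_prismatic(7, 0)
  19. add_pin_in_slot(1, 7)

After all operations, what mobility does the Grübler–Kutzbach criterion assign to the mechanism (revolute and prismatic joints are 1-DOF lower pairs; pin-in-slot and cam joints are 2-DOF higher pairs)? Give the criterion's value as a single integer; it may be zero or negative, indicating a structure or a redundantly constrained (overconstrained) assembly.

ground; <1,0,0>
#1 <2,0,0>
#2 <3,0,0>
P:0↔1 J1 <3,1,0>
C:2↔1 J2 <3,1,1>
#3 <4,1,1>
#4 <5,1,1>
C:1↔3 J2 <5,1,2>
#5 <6,1,2>
R:2↔5 J1 <6,2,2>
C:4↔3 J2 <6,2,3>
#6 <7,2,3>
C:6↔0 J2 <7,2,4>
C:2↔6 J2 <7,2,5>
PS:6↔1 J2 <7,2,6>
R:5↔3 J1 <7,3,6>
#7 <8,3,6>
R:7↔4 J1 <8,4,6>
P:7↔0 J1 <8,5,6>
PS:1↔7 J2 <8,5,7>
3×7 − 2×5 − 1×7 = 4

M = 4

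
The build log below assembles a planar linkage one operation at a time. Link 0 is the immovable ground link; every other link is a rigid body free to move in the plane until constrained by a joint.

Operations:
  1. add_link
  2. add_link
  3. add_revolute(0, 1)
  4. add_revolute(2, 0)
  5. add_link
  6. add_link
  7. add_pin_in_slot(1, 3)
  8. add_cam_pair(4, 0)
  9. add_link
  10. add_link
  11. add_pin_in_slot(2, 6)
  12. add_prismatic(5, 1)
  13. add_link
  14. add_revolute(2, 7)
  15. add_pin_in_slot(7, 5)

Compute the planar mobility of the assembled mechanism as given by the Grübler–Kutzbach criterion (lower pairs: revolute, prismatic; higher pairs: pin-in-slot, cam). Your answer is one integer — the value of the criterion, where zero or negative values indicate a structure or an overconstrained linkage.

L=1 J1=0 J2=0
add link → L=2 J1=0 J2=0
add link → L=3 J1=0 J2=0
R@0,1 dof=1 J1 → L=3 J1=1 J2=0
R@2,0 dof=1 J1 → L=3 J1=2 J2=0
add link → L=4 J1=2 J2=0
add link → L=5 J1=2 J2=0
PS@1,3 dof=2 J2 → L=5 J1=2 J2=1
C@4,0 dof=2 J2 → L=5 J1=2 J2=2
add link → L=6 J1=2 J2=2
add link → L=7 J1=2 J2=2
PS@2,6 dof=2 J2 → L=7 J1=2 J2=3
P@5,1 dof=1 J1 → L=7 J1=3 J2=3
add link → L=8 J1=3 J2=3
R@2,7 dof=1 J1 → L=8 J1=4 J2=3
PS@7,5 dof=2 J2 → L=8 J1=4 J2=4
M=3(L−1)−2J1−J2=3·7−2·4−4=9

M = 9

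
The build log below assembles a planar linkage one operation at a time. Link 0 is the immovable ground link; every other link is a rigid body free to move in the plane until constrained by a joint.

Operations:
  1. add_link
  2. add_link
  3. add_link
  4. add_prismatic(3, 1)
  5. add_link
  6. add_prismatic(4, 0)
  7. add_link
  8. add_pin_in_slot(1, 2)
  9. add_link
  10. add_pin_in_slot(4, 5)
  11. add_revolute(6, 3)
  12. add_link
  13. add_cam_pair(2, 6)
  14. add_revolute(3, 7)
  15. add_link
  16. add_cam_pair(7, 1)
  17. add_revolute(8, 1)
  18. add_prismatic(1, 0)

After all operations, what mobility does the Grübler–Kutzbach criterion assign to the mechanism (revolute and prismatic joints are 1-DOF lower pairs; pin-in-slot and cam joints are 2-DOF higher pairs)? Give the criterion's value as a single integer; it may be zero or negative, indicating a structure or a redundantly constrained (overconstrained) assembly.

M = 8

link 0 = ground. State L|J1|J2 = 1|0|0
+link1  2|0|0
+link2  3|0|0
+link3  4|0|0
P(3,1) f=1→J1  4|1|0
+link4  5|1|0
P(4,0) f=1→J1  5|2|0
+link5  6|2|0
PS(1,2) f=2→J2  6|2|1
+link6  7|2|1
PS(4,5) f=2→J2  7|2|2
R(6,3) f=1→J1  7|3|2
+link7  8|3|2
C(2,6) f=2→J2  8|3|3
R(3,7) f=1→J1  8|4|3
+link8  9|4|3
C(7,1) f=2→J2  9|4|4
R(8,1) f=1→J1  9|5|4
P(1,0) f=1→J1  9|6|4
M = 3(9−1)−2·6−4 = 24−12−4 = 8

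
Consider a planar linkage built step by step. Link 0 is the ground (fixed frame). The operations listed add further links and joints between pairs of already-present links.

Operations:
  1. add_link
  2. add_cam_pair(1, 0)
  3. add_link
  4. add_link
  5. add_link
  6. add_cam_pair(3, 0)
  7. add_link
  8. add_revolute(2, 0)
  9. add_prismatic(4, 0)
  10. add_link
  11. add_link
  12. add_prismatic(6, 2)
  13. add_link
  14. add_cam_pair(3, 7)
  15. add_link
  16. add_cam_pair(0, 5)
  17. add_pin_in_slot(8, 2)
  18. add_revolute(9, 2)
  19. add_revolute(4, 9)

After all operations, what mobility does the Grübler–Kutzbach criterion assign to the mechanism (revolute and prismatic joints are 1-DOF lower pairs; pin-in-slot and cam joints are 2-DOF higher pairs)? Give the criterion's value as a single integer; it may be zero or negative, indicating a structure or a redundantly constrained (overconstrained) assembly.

link 0 = ground. State L|J1|J2 = 1|0|0
+link1  2|0|0
C(1,0) f=2→J2  2|0|1
+link2  3|0|1
+link3  4|0|1
+link4  5|0|1
C(3,0) f=2→J2  5|0|2
+link5  6|0|2
R(2,0) f=1→J1  6|1|2
P(4,0) f=1→J1  6|2|2
+link6  7|2|2
+link7  8|2|2
P(6,2) f=1→J1  8|3|2
+link8  9|3|2
C(3,7) f=2→J2  9|3|3
+link9  10|3|3
C(0,5) f=2→J2  10|3|4
PS(8,2) f=2→J2  10|3|5
R(9,2) f=1→J1  10|4|5
R(4,9) f=1→J1  10|5|5
M = 3(10−1)−2·5−5 = 27−10−5 = 12

M = 12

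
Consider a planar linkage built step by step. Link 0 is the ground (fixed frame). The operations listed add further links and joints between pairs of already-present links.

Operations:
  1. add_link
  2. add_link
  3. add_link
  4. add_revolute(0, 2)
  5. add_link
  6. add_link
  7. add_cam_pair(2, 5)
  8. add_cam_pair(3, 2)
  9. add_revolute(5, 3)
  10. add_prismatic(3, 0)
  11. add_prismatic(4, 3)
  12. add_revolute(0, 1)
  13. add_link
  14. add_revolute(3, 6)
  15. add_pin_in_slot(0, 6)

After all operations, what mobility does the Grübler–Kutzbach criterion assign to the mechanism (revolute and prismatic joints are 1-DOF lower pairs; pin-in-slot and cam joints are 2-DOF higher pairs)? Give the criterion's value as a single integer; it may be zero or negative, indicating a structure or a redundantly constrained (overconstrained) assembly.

M = 3

ground; <1,0,0>
#1 <2,0,0>
#2 <3,0,0>
#3 <4,0,0>
R:0↔2 J1 <4,1,0>
#4 <5,1,0>
#5 <6,1,0>
C:2↔5 J2 <6,1,1>
C:3↔2 J2 <6,1,2>
R:5↔3 J1 <6,2,2>
P:3↔0 J1 <6,3,2>
P:4↔3 J1 <6,4,2>
R:0↔1 J1 <6,5,2>
#6 <7,5,2>
R:3↔6 J1 <7,6,2>
PS:0↔6 J2 <7,6,3>
3×6 − 2×6 − 1×3 = 3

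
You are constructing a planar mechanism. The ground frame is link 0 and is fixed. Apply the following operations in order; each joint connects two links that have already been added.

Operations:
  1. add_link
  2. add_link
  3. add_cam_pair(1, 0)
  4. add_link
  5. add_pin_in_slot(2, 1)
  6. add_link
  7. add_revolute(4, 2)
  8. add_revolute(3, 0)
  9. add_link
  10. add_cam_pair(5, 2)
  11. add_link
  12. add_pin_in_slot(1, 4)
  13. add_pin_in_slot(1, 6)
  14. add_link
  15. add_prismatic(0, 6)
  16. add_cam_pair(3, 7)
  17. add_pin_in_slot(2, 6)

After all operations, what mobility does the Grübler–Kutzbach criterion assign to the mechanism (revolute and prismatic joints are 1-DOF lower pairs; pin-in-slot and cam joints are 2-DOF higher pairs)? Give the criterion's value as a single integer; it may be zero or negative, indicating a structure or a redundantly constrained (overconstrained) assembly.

M = 8

link 0 = ground. State L|J1|J2 = 1|0|0
+link1  2|0|0
+link2  3|0|0
C(1,0) f=2→J2  3|0|1
+link3  4|0|1
PS(2,1) f=2→J2  4|0|2
+link4  5|0|2
R(4,2) f=1→J1  5|1|2
R(3,0) f=1→J1  5|2|2
+link5  6|2|2
C(5,2) f=2→J2  6|2|3
+link6  7|2|3
PS(1,4) f=2→J2  7|2|4
PS(1,6) f=2→J2  7|2|5
+link7  8|2|5
P(0,6) f=1→J1  8|3|5
C(3,7) f=2→J2  8|3|6
PS(2,6) f=2→J2  8|3|7
M = 3(8−1)−2·3−7 = 21−6−7 = 8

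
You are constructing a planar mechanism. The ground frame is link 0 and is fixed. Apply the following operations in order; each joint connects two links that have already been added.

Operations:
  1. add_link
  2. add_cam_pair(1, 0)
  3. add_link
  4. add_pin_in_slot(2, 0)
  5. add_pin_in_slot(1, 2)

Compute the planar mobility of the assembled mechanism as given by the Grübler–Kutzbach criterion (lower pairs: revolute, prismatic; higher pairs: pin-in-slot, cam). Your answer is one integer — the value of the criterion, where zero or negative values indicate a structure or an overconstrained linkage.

M = 3

link 0 = ground. State L|J1|J2 = 1|0|0
+link1  2|0|0
C(1,0) f=2→J2  2|0|1
+link2  3|0|1
PS(2,0) f=2→J2  3|0|2
PS(1,2) f=2→J2  3|0|3
M = 3(3−1)−2·0−3 = 6−0−3 = 3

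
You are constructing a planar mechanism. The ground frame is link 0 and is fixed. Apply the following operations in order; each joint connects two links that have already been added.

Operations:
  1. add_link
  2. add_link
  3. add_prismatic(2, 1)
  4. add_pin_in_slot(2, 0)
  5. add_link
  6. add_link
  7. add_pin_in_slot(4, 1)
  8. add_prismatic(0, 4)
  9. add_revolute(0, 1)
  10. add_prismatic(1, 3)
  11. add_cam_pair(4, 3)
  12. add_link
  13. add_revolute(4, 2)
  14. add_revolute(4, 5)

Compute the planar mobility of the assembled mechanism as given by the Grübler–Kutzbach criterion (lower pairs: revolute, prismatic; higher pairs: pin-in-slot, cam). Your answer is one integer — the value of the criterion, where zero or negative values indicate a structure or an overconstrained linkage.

M = 0

[1;0;0] (link 0 is ground)
L+ [2;0;0]
L+ [3;0;0]
P(2,1)∈J1 [3;1;0]
PS(2,0)∈J2 [3;1;1]
L+ [4;1;1]
L+ [5;1;1]
PS(4,1)∈J2 [5;1;2]
P(0,4)∈J1 [5;2;2]
R(0,1)∈J1 [5;3;2]
P(1,3)∈J1 [5;4;2]
C(4,3)∈J2 [5;4;3]
L+ [6;4;3]
R(4,2)∈J1 [6;5;3]
R(4,5)∈J1 [6;6;3]
mobility = 15 − 12 − 3 = 0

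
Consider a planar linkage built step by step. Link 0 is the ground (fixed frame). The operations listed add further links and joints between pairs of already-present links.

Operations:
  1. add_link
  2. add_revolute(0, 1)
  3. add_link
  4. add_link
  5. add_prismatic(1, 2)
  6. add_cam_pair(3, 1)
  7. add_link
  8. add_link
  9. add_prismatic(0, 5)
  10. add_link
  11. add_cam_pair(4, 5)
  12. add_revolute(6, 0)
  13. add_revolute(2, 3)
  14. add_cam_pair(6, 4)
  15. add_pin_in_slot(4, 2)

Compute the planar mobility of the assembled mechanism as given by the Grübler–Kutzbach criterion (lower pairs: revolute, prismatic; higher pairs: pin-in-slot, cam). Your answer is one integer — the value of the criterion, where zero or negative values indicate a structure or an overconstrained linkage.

link 0 = ground. State L|J1|J2 = 1|0|0
+link1  2|0|0
R(0,1) f=1→J1  2|1|0
+link2  3|1|0
+link3  4|1|0
P(1,2) f=1→J1  4|2|0
C(3,1) f=2→J2  4|2|1
+link4  5|2|1
+link5  6|2|1
P(0,5) f=1→J1  6|3|1
+link6  7|3|1
C(4,5) f=2→J2  7|3|2
R(6,0) f=1→J1  7|4|2
R(2,3) f=1→J1  7|5|2
C(6,4) f=2→J2  7|5|3
PS(4,2) f=2→J2  7|5|4
M = 3(7−1)−2·5−4 = 18−10−4 = 4

M = 4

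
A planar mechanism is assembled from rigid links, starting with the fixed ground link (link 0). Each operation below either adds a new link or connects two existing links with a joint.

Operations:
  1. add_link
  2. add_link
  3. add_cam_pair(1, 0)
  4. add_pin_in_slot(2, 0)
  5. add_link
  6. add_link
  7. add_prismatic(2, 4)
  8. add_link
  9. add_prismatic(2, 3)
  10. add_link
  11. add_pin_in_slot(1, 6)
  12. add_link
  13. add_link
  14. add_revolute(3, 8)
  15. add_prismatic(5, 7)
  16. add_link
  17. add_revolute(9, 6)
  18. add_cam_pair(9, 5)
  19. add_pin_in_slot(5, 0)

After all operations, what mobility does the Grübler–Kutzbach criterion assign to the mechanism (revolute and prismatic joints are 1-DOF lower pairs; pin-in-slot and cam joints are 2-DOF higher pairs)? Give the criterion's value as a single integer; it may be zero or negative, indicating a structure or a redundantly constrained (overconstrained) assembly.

M = 12

link 0 = ground. State L|J1|J2 = 1|0|0
+link1  2|0|0
+link2  3|0|0
C(1,0) f=2→J2  3|0|1
PS(2,0) f=2→J2  3|0|2
+link3  4|0|2
+link4  5|0|2
P(2,4) f=1→J1  5|1|2
+link5  6|1|2
P(2,3) f=1→J1  6|2|2
+link6  7|2|2
PS(1,6) f=2→J2  7|2|3
+link7  8|2|3
+link8  9|2|3
R(3,8) f=1→J1  9|3|3
P(5,7) f=1→J1  9|4|3
+link9  10|4|3
R(9,6) f=1→J1  10|5|3
C(9,5) f=2→J2  10|5|4
PS(5,0) f=2→J2  10|5|5
M = 3(10−1)−2·5−5 = 27−10−5 = 12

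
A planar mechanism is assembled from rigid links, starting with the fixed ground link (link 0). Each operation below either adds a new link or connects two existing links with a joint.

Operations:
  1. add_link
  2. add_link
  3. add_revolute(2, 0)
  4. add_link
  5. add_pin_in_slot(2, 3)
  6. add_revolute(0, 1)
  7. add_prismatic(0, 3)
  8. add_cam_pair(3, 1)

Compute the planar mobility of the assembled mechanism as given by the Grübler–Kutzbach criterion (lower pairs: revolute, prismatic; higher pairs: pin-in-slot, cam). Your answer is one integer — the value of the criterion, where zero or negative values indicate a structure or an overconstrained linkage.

[1;0;0] (link 0 is ground)
L+ [2;0;0]
L+ [3;0;0]
R(2,0)∈J1 [3;1;0]
L+ [4;1;0]
PS(2,3)∈J2 [4;1;1]
R(0,1)∈J1 [4;2;1]
P(0,3)∈J1 [4;3;1]
C(3,1)∈J2 [4;3;2]
mobility = 9 − 6 − 2 = 1

M = 1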